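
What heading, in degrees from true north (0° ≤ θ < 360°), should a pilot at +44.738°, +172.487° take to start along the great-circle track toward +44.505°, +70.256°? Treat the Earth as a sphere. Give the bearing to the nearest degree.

Δλ = 70.256 − 172.487 = -102.231°.
θ = atan2( sin Δλ · cos φ₂ , cos φ₁ · sin φ₂ − sin φ₁ · cos φ₂ · cos Δλ )
  = atan2(-0.69700, 0.60427) = -49.076° → normalised to [0°, 360°): 310.924°.

311°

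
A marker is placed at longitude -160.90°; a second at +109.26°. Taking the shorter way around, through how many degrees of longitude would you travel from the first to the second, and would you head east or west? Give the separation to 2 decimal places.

89.84° west

Raw difference: 109.26 − -160.90 = 270.16°.
Normalise into (−180°, 180°]: 270.16° − 360° = -89.84°.
Negative ⇒ the second point lies to the west; separation 89.84°.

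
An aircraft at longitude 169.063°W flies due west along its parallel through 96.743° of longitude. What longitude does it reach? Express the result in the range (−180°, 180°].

94.194°E

Start at -169.063°; shift −96.743° → -265.806°.
-265.806° lies outside (−180°, 180°]; add 360° → +94.194°.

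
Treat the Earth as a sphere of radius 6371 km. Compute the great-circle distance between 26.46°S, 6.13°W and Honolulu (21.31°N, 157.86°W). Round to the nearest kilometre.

17091 km

Δλ = -157.86 − -6.13 = -151.73°.
Δφ = 21.31 − -26.46 = 47.77°.
a = sin²(Δφ/2) + cos φ₁ · cos φ₂ · sin²(Δλ/2) = 0.948242.
c = 2·atan2(√a, √(1−a)) = 2.68257 rad → d = 6371·c ≈ 17090.62 km.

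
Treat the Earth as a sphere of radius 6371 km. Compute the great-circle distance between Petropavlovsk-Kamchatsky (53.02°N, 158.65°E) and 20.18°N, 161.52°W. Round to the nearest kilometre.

Δλ = -161.52 − 158.65 = -320.17°; wrapped into (−180°, 180°]: 39.83°.
Δφ = 20.18 − 53.02 = -32.84°.
a = sin²(Δφ/2) + cos φ₁ · cos φ₂ · sin²(Δλ/2) = 0.145415.
c = 2·atan2(√a, √(1−a)) = 0.78248 rad → d = 6371·c ≈ 4985.16 km.

4985 km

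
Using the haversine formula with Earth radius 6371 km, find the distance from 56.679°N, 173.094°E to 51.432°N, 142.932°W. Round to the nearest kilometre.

2876 km

Δλ = -142.932 − 173.094 = -316.026°; wrapped into (−180°, 180°]: 43.974°.
Δφ = 51.432 − 56.679 = -5.247°.
a = sin²(Δφ/2) + cos φ₁ · cos φ₂ · sin²(Δλ/2) = 0.050101.
c = 2·atan2(√a, √(1−a)) = 0.45149 rad → d = 6371·c ≈ 2876.44 km.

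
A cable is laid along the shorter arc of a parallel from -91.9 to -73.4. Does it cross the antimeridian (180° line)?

Signed shortest Δλ = ((-73.4 − -91.9 + 180) mod 360) − 180 = 18.5°.
Going east by 18.5° from -91.9° reaches -73.4° without touching 180°.

No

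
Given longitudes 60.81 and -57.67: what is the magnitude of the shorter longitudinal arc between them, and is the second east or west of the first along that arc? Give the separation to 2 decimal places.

Raw difference: -57.67 − 60.81 = -118.48°.
Normalise into (−180°, 180°]: -118.48° stays -118.48°.
Negative ⇒ the second point lies to the west; separation 118.48°.

118.48° west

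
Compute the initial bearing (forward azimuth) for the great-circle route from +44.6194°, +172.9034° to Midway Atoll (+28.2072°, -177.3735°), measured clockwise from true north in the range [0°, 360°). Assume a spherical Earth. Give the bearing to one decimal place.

151.5°

Δλ = -177.3735 − 172.9034 = -350.2769°; wrapped into (−180°, 180°]: 9.7231°.
θ = atan2( sin Δλ · cos φ₂ , cos φ₁ · sin φ₂ − sin φ₁ · cos φ₂ · cos Δλ )
  = atan2(0.14883, -0.27365) = 151.460° → normalised to [0°, 360°): 151.460°.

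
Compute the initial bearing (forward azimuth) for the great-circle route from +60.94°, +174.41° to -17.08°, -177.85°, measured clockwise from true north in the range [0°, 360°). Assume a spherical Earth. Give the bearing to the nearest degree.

172°

Δλ = -177.85 − 174.41 = -352.26°; wrapped into (−180°, 180°]: 7.74°.
θ = atan2( sin Δλ · cos φ₂ , cos φ₁ · sin φ₂ − sin φ₁ · cos φ₂ · cos Δλ )
  = atan2(0.12874, -0.97061) = 172.445° → normalised to [0°, 360°): 172.445°.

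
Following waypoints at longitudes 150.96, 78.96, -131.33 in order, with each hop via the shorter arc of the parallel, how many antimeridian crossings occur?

Leg 1: +150.96° → +78.96°, shortest Δλ = -72.0° (west) — does not cross 180°.
Leg 2: +78.96° → -131.33°, shortest Δλ = 149.71° (east) — crosses 180°.
Total crossings: 1.

1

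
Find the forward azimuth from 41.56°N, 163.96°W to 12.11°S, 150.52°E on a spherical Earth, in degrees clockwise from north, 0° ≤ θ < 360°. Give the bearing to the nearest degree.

229°

Δλ = 150.52 − -163.96 = 314.48°; wrapped into (−180°, 180°]: -45.52°.
θ = atan2( sin Δλ · cos φ₂ , cos φ₁ · sin φ₂ − sin φ₁ · cos φ₂ · cos Δλ )
  = atan2(-0.69762, -0.61145) = -131.234° → normalised to [0°, 360°): 228.766°.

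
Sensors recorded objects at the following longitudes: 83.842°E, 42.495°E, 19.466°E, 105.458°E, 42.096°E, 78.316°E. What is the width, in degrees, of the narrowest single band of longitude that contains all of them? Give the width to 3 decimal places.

Sort the longitudes: +19.466°, +42.096°, +42.495°, +78.316°, +83.842°, +105.458°.
Eastward gaps between consecutive values (wrapping around): 22.630°, 0.399°, 35.821°, 5.526°, 21.616°, 274.008°.
Largest gap = 274.008° ⇒ minimal covering band is its complement: 360° − 274.008° = 85.992°.
Band runs from +19.466° eastward to +105.458°.

85.992°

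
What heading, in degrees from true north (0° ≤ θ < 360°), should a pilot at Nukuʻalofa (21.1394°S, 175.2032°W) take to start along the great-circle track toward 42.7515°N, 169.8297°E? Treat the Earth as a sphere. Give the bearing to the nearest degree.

348°

Δλ = 169.8297 − -175.2032 = 345.0329°; wrapped into (−180°, 180°]: -14.9671°.
θ = atan2( sin Δλ · cos φ₂ , cos φ₁ · sin φ₂ − sin φ₁ · cos φ₂ · cos Δλ )
  = atan2(-0.18964, 0.88897) = -12.042° → normalised to [0°, 360°): 347.958°.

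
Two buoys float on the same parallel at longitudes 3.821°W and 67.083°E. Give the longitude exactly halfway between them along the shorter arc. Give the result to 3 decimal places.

Signed shortest Δλ from -3.821° to +67.083° is +70.904°.
Midpoint longitude = -3.821° + (+70.904°)/2 = -3.821° + 35.452° = +31.631°.

31.631°E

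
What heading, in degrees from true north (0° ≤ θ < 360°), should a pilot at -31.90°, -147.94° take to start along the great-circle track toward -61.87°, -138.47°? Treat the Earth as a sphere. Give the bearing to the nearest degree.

171°

Δλ = -138.47 − -147.94 = 9.47°.
θ = atan2( sin Δλ · cos φ₂ , cos φ₁ · sin φ₂ − sin φ₁ · cos φ₂ · cos Δλ )
  = atan2(0.07757, -0.50294) = 171.232° → normalised to [0°, 360°): 171.232°.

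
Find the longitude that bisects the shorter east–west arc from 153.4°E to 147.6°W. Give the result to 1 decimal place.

177.1°W

Signed shortest Δλ from +153.4° to -147.6° is +59.0°.
Midpoint longitude = +153.4° + (+59.0°)/2 = +153.4° + 29.5° = +182.9°.
Normalise into (−180°, 180°]: -177.1°.
(The naïve average (+153.4 + -147.6)/2 = 2.9° is on the wrong side of the globe.)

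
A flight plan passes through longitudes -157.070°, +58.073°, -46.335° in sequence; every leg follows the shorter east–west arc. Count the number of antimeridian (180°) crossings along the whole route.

Leg 1: -157.070° → +58.073°, shortest Δλ = -144.857° (west) — crosses 180°.
Leg 2: +58.073° → -46.335°, shortest Δλ = -104.408° (west) — does not cross 180°.
Total crossings: 1.

1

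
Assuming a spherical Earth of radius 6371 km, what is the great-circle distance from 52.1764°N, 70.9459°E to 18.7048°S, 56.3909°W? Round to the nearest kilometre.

14152 km

Δλ = -56.3909 − 70.9459 = -127.3368°.
Δφ = -18.7048 − 52.1764 = -70.8812°.
a = sin²(Δφ/2) + cos φ₁ · cos φ₂ · sin²(Δλ/2) = 0.802798.
c = 2·atan2(√a, √(1−a)) = 2.22131 rad → d = 6371·c ≈ 14151.98 km.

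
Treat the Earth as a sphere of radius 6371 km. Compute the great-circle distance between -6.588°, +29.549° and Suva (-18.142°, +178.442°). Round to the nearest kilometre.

15632 km

Δλ = 178.442 − 29.549 = 148.893°.
Δφ = -18.142 − -6.588 = -11.554°.
a = sin²(Δφ/2) + cos φ₁ · cos φ₂ · sin²(Δλ/2) = 0.886272.
c = 2·atan2(√a, √(1−a)) = 2.45363 rad → d = 6371·c ≈ 15632.10 km.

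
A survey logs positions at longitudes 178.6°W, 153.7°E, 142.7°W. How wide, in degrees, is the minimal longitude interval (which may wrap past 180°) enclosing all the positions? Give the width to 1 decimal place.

Sort the longitudes: -178.6°, -142.7°, +153.7°.
Eastward gaps between consecutive values (wrapping around): 35.9°, 296.4°, 27.7°.
Largest gap = 296.4° ⇒ minimal covering band is its complement: 360° − 296.4° = 63.6°.
Band runs from +153.7° eastward to -142.7°, crossing the antimeridian.

63.6°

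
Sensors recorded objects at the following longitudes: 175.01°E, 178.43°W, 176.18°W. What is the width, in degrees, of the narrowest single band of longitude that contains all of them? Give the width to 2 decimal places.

8.81°

Sort the longitudes: -178.43°, -176.18°, +175.01°.
Eastward gaps between consecutive values (wrapping around): 2.25°, 351.19°, 6.56°.
Largest gap = 351.19° ⇒ minimal covering band is its complement: 360° − 351.19° = 8.81°.
Band runs from +175.01° eastward to -176.18°, crossing the antimeridian.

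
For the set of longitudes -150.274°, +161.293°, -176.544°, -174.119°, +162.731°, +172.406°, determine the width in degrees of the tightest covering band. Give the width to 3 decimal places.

48.433°

Sort the longitudes: -176.544°, -174.119°, -150.274°, +161.293°, +162.731°, +172.406°.
Eastward gaps between consecutive values (wrapping around): 2.425°, 23.845°, 311.567°, 1.438°, 9.675°, 11.050°.
Largest gap = 311.567° ⇒ minimal covering band is its complement: 360° − 311.567° = 48.433°.
Band runs from +161.293° eastward to -150.274°, crossing the antimeridian.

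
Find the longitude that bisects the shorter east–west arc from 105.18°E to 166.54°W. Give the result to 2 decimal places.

Signed shortest Δλ from +105.18° to -166.54° is +88.28°.
Midpoint longitude = +105.18° + (+88.28°)/2 = +105.18° + 44.14° = +149.32°.
(The naïve average (+105.18 + -166.54)/2 = -30.68° is on the wrong side of the globe.)

149.32°E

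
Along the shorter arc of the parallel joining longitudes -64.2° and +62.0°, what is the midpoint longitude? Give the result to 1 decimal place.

Signed shortest Δλ from -64.2° to +62.0° is +126.2°.
Midpoint longitude = -64.2° + (+126.2°)/2 = -64.2° + 63.1° = -1.1°.

-1.1°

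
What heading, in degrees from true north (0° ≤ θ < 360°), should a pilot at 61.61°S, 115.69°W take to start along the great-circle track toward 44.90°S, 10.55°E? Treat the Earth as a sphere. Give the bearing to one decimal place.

Δλ = 10.55 − -115.69 = 126.24°.
θ = atan2( sin Δλ · cos φ₂ , cos φ₁ · sin φ₂ − sin φ₁ · cos φ₂ · cos Δλ )
  = atan2(0.57131, -0.70401) = 140.940° → normalised to [0°, 360°): 140.940°.

140.9°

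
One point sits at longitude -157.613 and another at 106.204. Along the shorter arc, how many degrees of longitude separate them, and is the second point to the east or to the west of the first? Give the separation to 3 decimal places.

96.183° west

Raw difference: 106.204 − -157.613 = 263.817°.
Normalise into (−180°, 180°]: 263.817° − 360° = -96.183°.
Negative ⇒ the second point lies to the west; separation 96.183°.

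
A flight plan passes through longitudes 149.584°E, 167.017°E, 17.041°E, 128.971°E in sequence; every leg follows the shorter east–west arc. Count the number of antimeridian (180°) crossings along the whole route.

Leg 1: +149.584° → +167.017°, shortest Δλ = 17.433° (east) — does not cross 180°.
Leg 2: +167.017° → +17.041°, shortest Δλ = -149.976° (west) — does not cross 180°.
Leg 3: +17.041° → +128.971°, shortest Δλ = 111.93° (east) — does not cross 180°.
Total crossings: 0.

0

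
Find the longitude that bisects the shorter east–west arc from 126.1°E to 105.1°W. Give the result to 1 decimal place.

Signed shortest Δλ from +126.1° to -105.1° is +128.8°.
Midpoint longitude = +126.1° + (+128.8°)/2 = +126.1° + 64.4° = +190.5°.
Normalise into (−180°, 180°]: -169.5°.
(The naïve average (+126.1 + -105.1)/2 = 10.5° is on the wrong side of the globe.)

169.5°W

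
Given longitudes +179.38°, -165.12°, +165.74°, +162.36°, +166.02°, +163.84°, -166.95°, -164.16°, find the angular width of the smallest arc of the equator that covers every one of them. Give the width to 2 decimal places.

33.48°

Sort the longitudes: -166.95°, -165.12°, -164.16°, +162.36°, +163.84°, +165.74°, +166.02°, +179.38°.
Eastward gaps between consecutive values (wrapping around): 1.83°, 0.96°, 326.52°, 1.48°, 1.90°, 0.28°, 13.36°, 13.67°.
Largest gap = 326.52° ⇒ minimal covering band is its complement: 360° − 326.52° = 33.48°.
Band runs from +162.36° eastward to -164.16°, crossing the antimeridian.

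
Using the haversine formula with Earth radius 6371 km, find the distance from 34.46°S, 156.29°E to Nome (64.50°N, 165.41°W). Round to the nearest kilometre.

Δλ = -165.41 − 156.29 = -321.70°; wrapped into (−180°, 180°]: 38.30°.
Δφ = 64.50 − -34.46 = 98.96°.
a = sin²(Δφ/2) + cos φ₁ · cos φ₂ · sin²(Δλ/2) = 0.616071.
c = 2·atan2(√a, √(1−a)) = 1.80508 rad → d = 6371·c ≈ 11500.14 km.

11500 km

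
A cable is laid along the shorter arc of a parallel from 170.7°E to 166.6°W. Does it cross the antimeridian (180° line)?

Naïve |-166.6 − 170.7| = 337.3° > 180°, so the shorter arc goes the other way round — across 180°.
Signed shortest Δλ = ((-166.6 − 170.7 + 180) mod 360) − 180 = 22.7°.
Going east by 22.7° from +170.7° passes through 180° before reaching -166.6°.

Yes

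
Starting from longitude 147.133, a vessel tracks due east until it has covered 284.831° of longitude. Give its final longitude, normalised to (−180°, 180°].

Start at +147.133°; shift +284.831° → +431.964°.
+431.964° lies outside (−180°, 180°]; subtract 360° → +71.964°.

+71.964°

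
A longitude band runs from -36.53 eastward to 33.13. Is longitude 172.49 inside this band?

No

Band width going east from -36.53° to +33.13°: ((33.13 − -36.53) mod 360) = 69.66°.
Offset of +172.49° east of the west edge: ((172.49 − -36.53) mod 360) = 209.02°.
209.02° > 69.66° ⇒ outside.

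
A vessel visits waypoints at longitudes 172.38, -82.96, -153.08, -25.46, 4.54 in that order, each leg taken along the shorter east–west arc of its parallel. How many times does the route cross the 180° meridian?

1

Leg 1: +172.38° → -82.96°, shortest Δλ = 104.66° (east) — crosses 180°.
Leg 2: -82.96° → -153.08°, shortest Δλ = -70.12° (west) — does not cross 180°.
Leg 3: -153.08° → -25.46°, shortest Δλ = 127.62° (east) — does not cross 180°.
Leg 4: -25.46° → +4.54°, shortest Δλ = 30.0° (east) — does not cross 180°.
Total crossings: 1.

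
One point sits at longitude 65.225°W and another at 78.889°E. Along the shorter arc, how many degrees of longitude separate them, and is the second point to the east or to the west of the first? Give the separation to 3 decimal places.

144.114° east

Raw difference: 78.889 − -65.225 = 144.114°.
Normalise into (−180°, 180°]: 144.114° stays 144.114°.
Positive ⇒ the second point lies to the east; separation 144.114°.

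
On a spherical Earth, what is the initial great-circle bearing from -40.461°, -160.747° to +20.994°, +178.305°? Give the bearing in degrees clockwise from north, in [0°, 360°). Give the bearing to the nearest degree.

338°

Δλ = 178.305 − -160.747 = 339.052°; wrapped into (−180°, 180°]: -20.948°.
θ = atan2( sin Δλ · cos φ₂ , cos φ₁ · sin φ₂ − sin φ₁ · cos φ₂ · cos Δλ )
  = atan2(-0.33379, 0.83840) = -21.709° → normalised to [0°, 360°): 338.291°.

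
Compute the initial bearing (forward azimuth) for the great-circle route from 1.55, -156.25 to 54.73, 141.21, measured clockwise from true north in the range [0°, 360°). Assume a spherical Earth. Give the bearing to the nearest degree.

328°

Δλ = 141.21 − -156.25 = 297.46°; wrapped into (−180°, 180°]: -62.54°.
θ = atan2( sin Δλ · cos φ₂ , cos φ₁ · sin φ₂ − sin φ₁ · cos φ₂ · cos Δλ )
  = atan2(-0.51237, 0.80894) = -32.350° → normalised to [0°, 360°): 327.650°.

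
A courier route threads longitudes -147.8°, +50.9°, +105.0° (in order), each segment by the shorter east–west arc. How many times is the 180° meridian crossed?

Leg 1: -147.8° → +50.9°, shortest Δλ = -161.3° (west) — crosses 180°.
Leg 2: +50.9° → +105.0°, shortest Δλ = 54.1° (east) — does not cross 180°.
Total crossings: 1.

1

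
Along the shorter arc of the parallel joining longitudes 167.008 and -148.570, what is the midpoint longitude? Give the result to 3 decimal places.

-170.781°

Signed shortest Δλ from +167.008° to -148.570° is +44.422°.
Midpoint longitude = +167.008° + (+44.422°)/2 = +167.008° + 22.211° = +189.219°.
Normalise into (−180°, 180°]: -170.781°.
(The naïve average (+167.008 + -148.570)/2 = 9.219° is on the wrong side of the globe.)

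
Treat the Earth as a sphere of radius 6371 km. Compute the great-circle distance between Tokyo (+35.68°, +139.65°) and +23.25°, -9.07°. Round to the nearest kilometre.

12682 km

Δλ = -9.07 − 139.65 = -148.72°.
Δφ = 23.25 − 35.68 = -12.43°.
a = sin²(Δφ/2) + cos φ₁ · cos φ₂ · sin²(Δλ/2) = 0.703800.
c = 2·atan2(√a, √(1−a)) = 1.99062 rad → d = 6371·c ≈ 12682.24 km.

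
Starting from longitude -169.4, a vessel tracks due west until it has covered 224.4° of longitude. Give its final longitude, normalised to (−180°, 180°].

Start at -169.4°; shift −224.4° → -393.8°.
-393.8° lies outside (−180°, 180°]; add 360° → -33.8°.

-33.8°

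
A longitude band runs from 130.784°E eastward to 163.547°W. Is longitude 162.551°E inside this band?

Band width going east from +130.784° to -163.547°: ((-163.547 − 130.784) mod 360) = 65.669°.
Offset of +162.551° east of the west edge: ((162.551 − 130.784) mod 360) = 31.767°.
31.767° ≤ 65.669° ⇒ inside.

Yes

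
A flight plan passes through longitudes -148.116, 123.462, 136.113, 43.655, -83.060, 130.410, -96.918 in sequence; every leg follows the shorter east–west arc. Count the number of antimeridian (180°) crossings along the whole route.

3

Leg 1: -148.116° → +123.462°, shortest Δλ = -88.422° (west) — crosses 180°.
Leg 2: +123.462° → +136.113°, shortest Δλ = 12.651° (east) — does not cross 180°.
Leg 3: +136.113° → +43.655°, shortest Δλ = -92.458° (west) — does not cross 180°.
Leg 4: +43.655° → -83.060°, shortest Δλ = -126.715° (west) — does not cross 180°.
Leg 5: -83.060° → +130.410°, shortest Δλ = -146.53° (west) — crosses 180°.
Leg 6: +130.410° → -96.918°, shortest Δλ = 132.672° (east) — crosses 180°.
Total crossings: 3.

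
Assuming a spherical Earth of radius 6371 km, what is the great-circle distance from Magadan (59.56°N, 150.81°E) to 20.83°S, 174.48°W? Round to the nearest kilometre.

Δλ = -174.48 − 150.81 = -325.29°; wrapped into (−180°, 180°]: 34.71°.
Δφ = -20.83 − 59.56 = -80.39°.
a = sin²(Δφ/2) + cos φ₁ · cos φ₂ · sin²(Δλ/2) = 0.458662.
c = 2·atan2(√a, √(1−a)) = 1.48803 rad → d = 6371·c ≈ 9480.22 km.

9480 km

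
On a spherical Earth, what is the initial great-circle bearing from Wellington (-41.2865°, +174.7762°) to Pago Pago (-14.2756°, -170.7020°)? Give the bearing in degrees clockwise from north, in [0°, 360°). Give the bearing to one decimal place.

Δλ = -170.7020 − 174.7762 = -345.4782°; wrapped into (−180°, 180°]: 14.5218°.
θ = atan2( sin Δλ · cos φ₂ , cos φ₁ · sin φ₂ − sin φ₁ · cos φ₂ · cos Δλ )
  = atan2(0.24301, 0.43373) = 29.260° → normalised to [0°, 360°): 29.260°.

29.3°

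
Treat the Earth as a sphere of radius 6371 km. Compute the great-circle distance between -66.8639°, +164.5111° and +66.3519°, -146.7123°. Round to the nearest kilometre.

15301 km

Δλ = -146.7123 − 164.5111 = -311.2234°; wrapped into (−180°, 180°]: 48.7766°.
Δφ = 66.3519 − -66.8639 = 133.2158°.
a = sin²(Δφ/2) + cos φ₁ · cos φ₂ · sin²(Δλ/2) = 0.869246.
c = 2·atan2(√a, √(1−a)) = 2.40163 rad → d = 6371·c ≈ 15300.77 km.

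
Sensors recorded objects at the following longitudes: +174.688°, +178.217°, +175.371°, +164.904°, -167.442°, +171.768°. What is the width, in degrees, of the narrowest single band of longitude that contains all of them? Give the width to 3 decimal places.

27.654°

Sort the longitudes: -167.442°, +164.904°, +171.768°, +174.688°, +175.371°, +178.217°.
Eastward gaps between consecutive values (wrapping around): 332.346°, 6.864°, 2.920°, 0.683°, 2.846°, 14.341°.
Largest gap = 332.346° ⇒ minimal covering band is its complement: 360° − 332.346° = 27.654°.
Band runs from +164.904° eastward to -167.442°, crossing the antimeridian.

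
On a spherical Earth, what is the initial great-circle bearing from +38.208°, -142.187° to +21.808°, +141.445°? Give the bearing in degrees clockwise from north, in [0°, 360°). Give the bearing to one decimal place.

279.8°

Δλ = 141.445 − -142.187 = 283.632°; wrapped into (−180°, 180°]: -76.368°.
θ = atan2( sin Δλ · cos φ₂ , cos φ₁ · sin φ₂ − sin φ₁ · cos φ₂ · cos Δλ )
  = atan2(-0.90228, 0.15657) = -80.156° → normalised to [0°, 360°): 279.844°.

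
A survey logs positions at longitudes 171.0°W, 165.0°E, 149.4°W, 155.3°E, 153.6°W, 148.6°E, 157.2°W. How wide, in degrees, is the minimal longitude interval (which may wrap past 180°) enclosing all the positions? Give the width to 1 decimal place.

62.0°

Sort the longitudes: -171.0°, -157.2°, -153.6°, -149.4°, +148.6°, +155.3°, +165.0°.
Eastward gaps between consecutive values (wrapping around): 13.8°, 3.6°, 4.2°, 298.0°, 6.7°, 9.7°, 24.0°.
Largest gap = 298.0° ⇒ minimal covering band is its complement: 360° − 298.0° = 62.0°.
Band runs from +148.6° eastward to -149.4°, crossing the antimeridian.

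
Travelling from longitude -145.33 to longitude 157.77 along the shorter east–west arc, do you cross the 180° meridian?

Yes

Naïve |157.77 − -145.33| = 303.1° > 180°, so the shorter arc goes the other way round — across 180°.
Signed shortest Δλ = ((157.77 − -145.33 + 180) mod 360) − 180 = -56.9°.
Going west by 56.9° from -145.33° passes through 180° before reaching +157.77°.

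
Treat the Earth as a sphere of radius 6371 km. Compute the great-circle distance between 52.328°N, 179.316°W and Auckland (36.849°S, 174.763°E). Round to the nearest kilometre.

Δλ = 174.763 − -179.316 = 354.079°; wrapped into (−180°, 180°]: -5.921°.
Δφ = -36.849 − 52.328 = -89.177°.
a = sin²(Δφ/2) + cos φ₁ · cos φ₂ · sin²(Δλ/2) = 0.494123.
c = 2·atan2(√a, √(1−a)) = 1.55904 rad → d = 6371·c ≈ 9932.65 km.

9933 km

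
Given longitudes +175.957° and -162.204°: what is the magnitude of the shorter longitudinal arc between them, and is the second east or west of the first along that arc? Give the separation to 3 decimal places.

Raw difference: -162.204 − 175.957 = -338.161°.
Normalise into (−180°, 180°]: -338.161° + 360° = 21.839°.
Positive ⇒ the second point lies to the east; separation 21.839°.

21.839° east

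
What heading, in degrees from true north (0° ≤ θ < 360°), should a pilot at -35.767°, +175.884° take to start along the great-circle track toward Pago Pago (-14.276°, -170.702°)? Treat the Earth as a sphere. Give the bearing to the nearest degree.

Δλ = -170.702 − 175.884 = -346.586°; wrapped into (−180°, 180°]: 13.414°.
θ = atan2( sin Δλ · cos φ₂ , cos φ₁ · sin φ₂ − sin φ₁ · cos φ₂ · cos Δλ )
  = atan2(0.22482, 0.35090) = 32.648° → normalised to [0°, 360°): 32.648°.

33°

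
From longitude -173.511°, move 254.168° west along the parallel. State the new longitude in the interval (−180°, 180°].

Start at -173.511°; shift −254.168° → -427.679°.
-427.679° lies outside (−180°, 180°]; add 360° → -67.679°.

-67.679°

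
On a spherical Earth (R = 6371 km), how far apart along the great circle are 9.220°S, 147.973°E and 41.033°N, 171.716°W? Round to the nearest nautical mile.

Δλ = -171.716 − 147.973 = -319.689°; wrapped into (−180°, 180°]: 40.311°.
Δφ = 41.033 − -9.220 = 50.253°.
a = sin²(Δφ/2) + cos φ₁ · cos φ₂ · sin²(Δλ/2) = 0.268704.
c = 2·atan2(√a, √(1−a)) = 1.08988 rad → d = 6371·c ≈ 6943.62 km ≈ 3749.26 nmi.

3749 nmi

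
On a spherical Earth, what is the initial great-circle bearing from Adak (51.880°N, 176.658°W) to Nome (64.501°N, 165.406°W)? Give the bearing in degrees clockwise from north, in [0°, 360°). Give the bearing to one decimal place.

20.5°

Δλ = -165.406 − -176.658 = 11.252°.
θ = atan2( sin Δλ · cos φ₂ , cos φ₁ · sin φ₂ − sin φ₁ · cos φ₂ · cos Δλ )
  = atan2(0.08400, 0.22501) = 20.471° → normalised to [0°, 360°): 20.471°.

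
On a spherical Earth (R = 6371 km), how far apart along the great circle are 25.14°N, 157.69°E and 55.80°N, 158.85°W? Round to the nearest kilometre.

Δλ = -158.85 − 157.69 = -316.54°; wrapped into (−180°, 180°]: 43.46°.
Δφ = 55.80 − 25.14 = 30.66°.
a = sin²(Δφ/2) + cos φ₁ · cos φ₂ · sin²(Δλ/2) = 0.139644.
c = 2·atan2(√a, √(1−a)) = 0.76597 rad → d = 6371·c ≈ 4879.97 km.

4880 km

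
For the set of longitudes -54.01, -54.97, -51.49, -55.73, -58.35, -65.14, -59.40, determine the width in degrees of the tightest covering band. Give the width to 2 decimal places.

13.65°

Sort the longitudes: -65.14°, -59.40°, -58.35°, -55.73°, -54.97°, -54.01°, -51.49°.
Eastward gaps between consecutive values (wrapping around): 5.74°, 1.05°, 2.62°, 0.76°, 0.96°, 2.52°, 346.35°.
Largest gap = 346.35° ⇒ minimal covering band is its complement: 360° − 346.35° = 13.65°.
Band runs from -65.14° eastward to -51.49°.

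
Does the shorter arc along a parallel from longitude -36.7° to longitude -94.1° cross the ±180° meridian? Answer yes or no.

No

Signed shortest Δλ = ((-94.1 − -36.7 + 180) mod 360) − 180 = -57.4°.
Going west by 57.4° from -36.7° reaches -94.1° without touching 180°.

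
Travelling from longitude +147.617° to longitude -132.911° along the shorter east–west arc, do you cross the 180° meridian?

Naïve |-132.911 − 147.617| = 280.528° > 180°, so the shorter arc goes the other way round — across 180°.
Signed shortest Δλ = ((-132.911 − 147.617 + 180) mod 360) − 180 = 79.472°.
Going east by 79.472° from +147.617° passes through 180° before reaching -132.911°.

Yes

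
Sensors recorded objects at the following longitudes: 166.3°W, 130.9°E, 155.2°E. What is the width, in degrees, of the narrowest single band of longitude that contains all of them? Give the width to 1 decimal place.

62.8°

Sort the longitudes: -166.3°, +130.9°, +155.2°.
Eastward gaps between consecutive values (wrapping around): 297.2°, 24.3°, 38.5°.
Largest gap = 297.2° ⇒ minimal covering band is its complement: 360° − 297.2° = 62.8°.
Band runs from +130.9° eastward to -166.3°, crossing the antimeridian.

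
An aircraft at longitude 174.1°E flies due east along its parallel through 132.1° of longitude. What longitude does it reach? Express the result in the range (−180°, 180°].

53.8°W

Start at +174.1°; shift +132.1° → +306.2°.
+306.2° lies outside (−180°, 180°]; subtract 360° → -53.8°.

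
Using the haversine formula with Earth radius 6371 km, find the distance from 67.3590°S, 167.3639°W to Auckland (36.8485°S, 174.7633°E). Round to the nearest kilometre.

3575 km

Δλ = 174.7633 − -167.3639 = 342.1272°; wrapped into (−180°, 180°]: -17.8728°.
Δφ = -36.8485 − -67.3590 = 30.5105°.
a = sin²(Δφ/2) + cos φ₁ · cos φ₂ · sin²(Δλ/2) = 0.076665.
c = 2·atan2(√a, √(1−a)) = 0.56110 rad → d = 6371·c ≈ 3574.78 km.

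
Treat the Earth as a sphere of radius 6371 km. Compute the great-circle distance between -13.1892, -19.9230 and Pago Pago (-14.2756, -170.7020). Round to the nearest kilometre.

Δλ = -170.7020 − -19.9230 = -150.7790°.
Δφ = -14.2756 − -13.1892 = -1.0864°.
a = sin²(Δφ/2) + cos φ₁ · cos φ₂ · sin²(Δλ/2) = 0.883610.
c = 2·atan2(√a, √(1−a)) = 2.44529 rad → d = 6371·c ≈ 15578.96 km.

15579 km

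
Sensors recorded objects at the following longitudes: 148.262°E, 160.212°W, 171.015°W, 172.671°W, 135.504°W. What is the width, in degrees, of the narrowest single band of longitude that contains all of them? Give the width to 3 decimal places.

76.234°

Sort the longitudes: -172.671°, -171.015°, -160.212°, -135.504°, +148.262°.
Eastward gaps between consecutive values (wrapping around): 1.656°, 10.803°, 24.708°, 283.766°, 39.067°.
Largest gap = 283.766° ⇒ minimal covering band is its complement: 360° − 283.766° = 76.234°.
Band runs from +148.262° eastward to -135.504°, crossing the antimeridian.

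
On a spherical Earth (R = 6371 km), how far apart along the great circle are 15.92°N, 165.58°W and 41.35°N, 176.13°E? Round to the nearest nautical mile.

Δλ = 176.13 − -165.58 = 341.71°; wrapped into (−180°, 180°]: -18.29°.
Δφ = 41.35 − 15.92 = 25.43°.
a = sin²(Δφ/2) + cos φ₁ · cos φ₂ · sin²(Δλ/2) = 0.066680.
c = 2·atan2(√a, √(1−a)) = 0.52237 rad → d = 6371·c ≈ 3328.00 km ≈ 1796.98 nmi.

1797 nmi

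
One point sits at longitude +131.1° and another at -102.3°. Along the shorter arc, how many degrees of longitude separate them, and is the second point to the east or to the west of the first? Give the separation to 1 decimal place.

126.6° east

Raw difference: -102.3 − 131.1 = -233.4°.
Normalise into (−180°, 180°]: -233.4° + 360° = 126.6°.
Positive ⇒ the second point lies to the east; separation 126.6°.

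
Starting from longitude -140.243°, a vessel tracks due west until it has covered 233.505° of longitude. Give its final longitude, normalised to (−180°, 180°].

Start at -140.243°; shift −233.505° → -373.748°.
-373.748° lies outside (−180°, 180°]; add 360° → -13.748°.

-13.748°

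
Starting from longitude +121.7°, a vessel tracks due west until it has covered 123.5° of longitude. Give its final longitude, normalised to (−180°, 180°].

-1.8°

Start at +121.7°; shift −123.5° → -1.8°.
-1.8° already lies in (−180°, 180°].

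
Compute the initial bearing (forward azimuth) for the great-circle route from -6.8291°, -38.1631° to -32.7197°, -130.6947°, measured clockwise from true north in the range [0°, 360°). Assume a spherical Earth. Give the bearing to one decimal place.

237.2°

Δλ = -130.6947 − -38.1631 = -92.5316°.
θ = atan2( sin Δλ · cos φ₂ , cos φ₁ · sin φ₂ − sin φ₁ · cos φ₂ · cos Δλ )
  = atan2(-0.84050, -0.54111) = -122.773° → normalised to [0°, 360°): 237.227°.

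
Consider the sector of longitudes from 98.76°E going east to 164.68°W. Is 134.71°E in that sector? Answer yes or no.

Band width going east from +98.76° to -164.68°: ((-164.68 − 98.76) mod 360) = 96.56°.
Offset of +134.71° east of the west edge: ((134.71 − 98.76) mod 360) = 35.95°.
35.95° ≤ 96.56° ⇒ inside.

Yes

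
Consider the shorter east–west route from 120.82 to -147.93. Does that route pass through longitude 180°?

Yes

Naïve |-147.93 − 120.82| = 268.75° > 180°, so the shorter arc goes the other way round — across 180°.
Signed shortest Δλ = ((-147.93 − 120.82 + 180) mod 360) − 180 = 91.25°.
Going east by 91.25° from +120.82° passes through 180° before reaching -147.93°.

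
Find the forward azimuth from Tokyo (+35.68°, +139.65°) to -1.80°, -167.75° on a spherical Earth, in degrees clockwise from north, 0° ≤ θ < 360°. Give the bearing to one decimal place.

Δλ = -167.75 − 139.65 = -307.40°; wrapped into (−180°, 180°]: 52.60°.
θ = atan2( sin Δλ · cos φ₂ , cos φ₁ · sin φ₂ − sin φ₁ · cos φ₂ · cos Δλ )
  = atan2(0.79402, -0.37960) = 115.551° → normalised to [0°, 360°): 115.551°.

115.6°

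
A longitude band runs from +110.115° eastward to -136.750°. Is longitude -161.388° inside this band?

Band width going east from +110.115° to -136.750°: ((-136.750 − 110.115) mod 360) = 113.135°.
Offset of -161.388° east of the west edge: ((-161.388 − 110.115) mod 360) = 88.497°.
88.497° ≤ 113.135° ⇒ inside.

Yes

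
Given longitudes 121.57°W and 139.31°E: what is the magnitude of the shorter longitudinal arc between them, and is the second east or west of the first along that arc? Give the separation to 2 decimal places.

99.12° west

Raw difference: 139.31 − -121.57 = 260.88°.
Normalise into (−180°, 180°]: 260.88° − 360° = -99.12°.
Negative ⇒ the second point lies to the west; separation 99.12°.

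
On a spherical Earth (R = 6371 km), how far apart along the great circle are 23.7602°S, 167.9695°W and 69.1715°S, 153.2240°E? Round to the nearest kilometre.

Δλ = 153.2240 − -167.9695 = 321.1935°; wrapped into (−180°, 180°]: -38.8065°.
Δφ = -69.1715 − -23.7602 = -45.4113°.
a = sin²(Δφ/2) + cos φ₁ · cos φ₂ · sin²(Δλ/2) = 0.184911.
c = 2·atan2(√a, √(1−a)) = 0.88901 rad → d = 6371·c ≈ 5663.90 km.

5664 km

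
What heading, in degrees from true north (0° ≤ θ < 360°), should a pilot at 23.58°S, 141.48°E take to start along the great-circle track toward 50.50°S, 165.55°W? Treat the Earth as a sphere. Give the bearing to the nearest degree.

Δλ = -165.55 − 141.48 = -307.03°; wrapped into (−180°, 180°]: 52.97°.
θ = atan2( sin Δλ · cos φ₂ , cos φ₁ · sin φ₂ − sin φ₁ · cos φ₂ · cos Δλ )
  = atan2(0.50779, -0.55396) = 137.490° → normalised to [0°, 360°): 137.490°.

137°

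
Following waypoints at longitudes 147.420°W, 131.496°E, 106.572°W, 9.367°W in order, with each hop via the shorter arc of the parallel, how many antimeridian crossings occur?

Leg 1: -147.420° → +131.496°, shortest Δλ = -81.084° (west) — crosses 180°.
Leg 2: +131.496° → -106.572°, shortest Δλ = 121.932° (east) — crosses 180°.
Leg 3: -106.572° → -9.367°, shortest Δλ = 97.205° (east) — does not cross 180°.
Total crossings: 2.

2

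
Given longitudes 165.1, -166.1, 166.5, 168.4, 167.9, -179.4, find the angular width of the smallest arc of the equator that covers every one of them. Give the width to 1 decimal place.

28.8°

Sort the longitudes: -179.4°, -166.1°, +165.1°, +166.5°, +167.9°, +168.4°.
Eastward gaps between consecutive values (wrapping around): 13.3°, 331.2°, 1.4°, 1.4°, 0.5°, 12.2°.
Largest gap = 331.2° ⇒ minimal covering band is its complement: 360° − 331.2° = 28.8°.
Band runs from +165.1° eastward to -166.1°, crossing the antimeridian.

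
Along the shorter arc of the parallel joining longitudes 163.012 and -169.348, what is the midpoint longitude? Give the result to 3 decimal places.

Signed shortest Δλ from +163.012° to -169.348° is +27.640°.
Midpoint longitude = +163.012° + (+27.640°)/2 = +163.012° + 13.820° = +176.832°.
(The naïve average (+163.012 + -169.348)/2 = -3.168° is on the wrong side of the globe.)

+176.832°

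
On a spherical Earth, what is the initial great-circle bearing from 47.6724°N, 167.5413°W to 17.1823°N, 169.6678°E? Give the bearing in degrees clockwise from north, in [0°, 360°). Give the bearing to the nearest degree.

219°

Δλ = 169.6678 − -167.5413 = 337.2091°; wrapped into (−180°, 180°]: -22.7909°.
θ = atan2( sin Δλ · cos φ₂ , cos φ₁ · sin φ₂ − sin φ₁ · cos φ₂ · cos Δλ )
  = atan2(-0.37008, -0.45224) = -140.706° → normalised to [0°, 360°): 219.294°.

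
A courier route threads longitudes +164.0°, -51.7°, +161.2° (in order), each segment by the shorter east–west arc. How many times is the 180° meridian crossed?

Leg 1: +164.0° → -51.7°, shortest Δλ = 144.3° (east) — crosses 180°.
Leg 2: -51.7° → +161.2°, shortest Δλ = -147.1° (west) — crosses 180°.
Total crossings: 2.

2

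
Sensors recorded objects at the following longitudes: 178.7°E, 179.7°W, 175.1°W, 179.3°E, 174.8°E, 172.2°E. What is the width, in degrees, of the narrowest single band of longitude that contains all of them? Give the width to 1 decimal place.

Sort the longitudes: -179.7°, -175.1°, +172.2°, +174.8°, +178.7°, +179.3°.
Eastward gaps between consecutive values (wrapping around): 4.6°, 347.3°, 2.6°, 3.9°, 0.6°, 1.0°.
Largest gap = 347.3° ⇒ minimal covering band is its complement: 360° − 347.3° = 12.7°.
Band runs from +172.2° eastward to -175.1°, crossing the antimeridian.

12.7°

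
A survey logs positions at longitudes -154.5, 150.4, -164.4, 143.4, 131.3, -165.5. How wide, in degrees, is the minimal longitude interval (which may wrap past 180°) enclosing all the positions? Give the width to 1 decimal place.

Sort the longitudes: -165.5°, -164.4°, -154.5°, +131.3°, +143.4°, +150.4°.
Eastward gaps between consecutive values (wrapping around): 1.1°, 9.9°, 285.8°, 12.1°, 7.0°, 44.1°.
Largest gap = 285.8° ⇒ minimal covering band is its complement: 360° − 285.8° = 74.2°.
Band runs from +131.3° eastward to -154.5°, crossing the antimeridian.

74.2°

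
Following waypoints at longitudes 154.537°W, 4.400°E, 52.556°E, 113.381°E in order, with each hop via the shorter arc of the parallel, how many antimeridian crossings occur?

Leg 1: -154.537° → +4.400°, shortest Δλ = 158.937° (east) — does not cross 180°.
Leg 2: +4.400° → +52.556°, shortest Δλ = 48.156° (east) — does not cross 180°.
Leg 3: +52.556° → +113.381°, shortest Δλ = 60.825° (east) — does not cross 180°.
Total crossings: 0.

0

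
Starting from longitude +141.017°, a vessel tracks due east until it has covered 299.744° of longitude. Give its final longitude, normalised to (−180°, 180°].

+80.761°

Start at +141.017°; shift +299.744° → +440.761°.
+440.761° lies outside (−180°, 180°]; subtract 360° → +80.761°.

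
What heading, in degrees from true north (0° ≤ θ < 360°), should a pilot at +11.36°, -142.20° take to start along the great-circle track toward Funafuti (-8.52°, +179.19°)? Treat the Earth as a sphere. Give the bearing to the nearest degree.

244°

Δλ = 179.19 − -142.20 = 321.39°; wrapped into (−180°, 180°]: -38.61°.
θ = atan2( sin Δλ · cos φ₂ , cos φ₁ · sin φ₂ − sin φ₁ · cos φ₂ · cos Δλ )
  = atan2(-0.61713, -0.29747) = -115.735° → normalised to [0°, 360°): 244.265°.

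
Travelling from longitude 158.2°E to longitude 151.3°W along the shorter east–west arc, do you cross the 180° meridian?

Naïve |-151.3 − 158.2| = 309.5° > 180°, so the shorter arc goes the other way round — across 180°.
Signed shortest Δλ = ((-151.3 − 158.2 + 180) mod 360) − 180 = 50.5°.
Going east by 50.5° from +158.2° passes through 180° before reaching -151.3°.

Yes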